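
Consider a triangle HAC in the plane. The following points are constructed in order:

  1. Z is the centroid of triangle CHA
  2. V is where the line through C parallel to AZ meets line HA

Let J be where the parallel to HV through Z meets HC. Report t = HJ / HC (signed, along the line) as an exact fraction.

Choose coordinates H = (0, 0), A = (1, 0), C = (0, 1).
1. Z is the centroid of triangle CHA ⇒ Z = (1/3, 1/3)
2. V is where the line through C parallel to AZ meets line HA ⇒ V = (2, 0)
through Z parallel to HV: direction (2, 0); meets HC at J = (0, 1/3)
J = H + t·(C−H) with t = 1/3

t = 1/3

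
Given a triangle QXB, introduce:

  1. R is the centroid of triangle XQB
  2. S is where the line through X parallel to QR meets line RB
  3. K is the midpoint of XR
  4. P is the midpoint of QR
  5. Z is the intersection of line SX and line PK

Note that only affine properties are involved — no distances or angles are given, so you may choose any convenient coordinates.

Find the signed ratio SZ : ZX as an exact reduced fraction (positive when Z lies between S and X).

SZ:ZX = -3

Work in coordinates with Q = (0, 0), X = (1, 0), B = (0, 1).
1. R is the centroid of triangle XQB ⇒ R = (1/3, 1/3)
2. S is where the line through X parallel to QR meets line RB ⇒ S = (2/3, -1/3)
3. K is the midpoint of XR ⇒ K = (2/3, 1/6)
4. P is the midpoint of QR ⇒ P = (1/6, 1/6)
5. Z is the intersection of line SX and line PK ⇒ Z = (7/6, 1/6)
Z = S + t·(X−S) with t = 3/2, so SZ:ZX = t:(1−t) = 3/2:-1/2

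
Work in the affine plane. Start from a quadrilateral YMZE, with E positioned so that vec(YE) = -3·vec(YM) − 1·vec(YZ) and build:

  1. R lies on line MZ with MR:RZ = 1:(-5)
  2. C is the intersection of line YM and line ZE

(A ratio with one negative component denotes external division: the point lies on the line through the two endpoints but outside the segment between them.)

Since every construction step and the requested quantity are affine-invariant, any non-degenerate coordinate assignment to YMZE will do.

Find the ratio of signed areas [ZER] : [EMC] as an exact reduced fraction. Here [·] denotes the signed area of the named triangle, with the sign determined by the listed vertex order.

[ZER]:[EMC] = 5/2

Set Y = (0, 0), M = (1, 0), Z = (0, 1), E = (-3, -1); any affine frame gives the same invariant.
1. R lies on line MZ with MR:RZ = 1:(-5) ⇒ R = (5/4, -1/4)
2. C is the intersection of line YM and line ZE ⇒ C = (-3/2, 0)
2·[ZER] = 25/4, 2·[EMC] = 5/2
[ZER]:[EMC] = 25/4:5/2 = 5/2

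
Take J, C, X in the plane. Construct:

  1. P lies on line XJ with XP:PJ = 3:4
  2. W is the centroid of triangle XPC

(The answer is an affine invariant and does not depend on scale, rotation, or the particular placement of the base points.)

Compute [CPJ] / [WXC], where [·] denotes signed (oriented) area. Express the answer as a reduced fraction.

Choose coordinates J = (0, 0), C = (1, 0), X = (0, 1).
1. P lies on line XJ with XP:PJ = 3:4 ⇒ P = (0, 4/7)
2. W is the centroid of triangle XPC ⇒ W = (1/3, 11/21)
2·[CPJ] = 4/7, 2·[WXC] = -1/7
[CPJ]:[WXC] = 4/7:-1/7 = -4

[CPJ]:[WXC] = -4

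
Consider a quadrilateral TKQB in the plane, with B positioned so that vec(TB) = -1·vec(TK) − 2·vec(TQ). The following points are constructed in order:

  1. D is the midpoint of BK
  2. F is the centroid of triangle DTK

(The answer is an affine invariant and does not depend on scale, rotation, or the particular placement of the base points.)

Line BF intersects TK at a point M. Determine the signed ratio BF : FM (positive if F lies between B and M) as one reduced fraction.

Set T = (0, 0), K = (1, 0), Q = (0, 1), B = (-1, -2); any affine frame gives the same invariant.
1. D is the midpoint of BK ⇒ D = (0, -1)
2. F is the centroid of triangle DTK ⇒ F = (1/3, -1/3)
line BF meets TK at M = (3/5, 0)
F = B + t·(M−B) with t = 5/6, so BF:FM = 5/6:1/6

BF:FM = 5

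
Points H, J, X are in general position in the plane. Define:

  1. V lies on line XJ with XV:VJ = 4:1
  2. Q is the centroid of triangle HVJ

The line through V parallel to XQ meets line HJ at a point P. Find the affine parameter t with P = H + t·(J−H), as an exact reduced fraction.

Work in coordinates with H = (0, 0), J = (1, 0), X = (0, 1).
1. V lies on line XJ with XV:VJ = 4:1 ⇒ V = (4/5, 1/5)
2. Q is the centroid of triangle HVJ ⇒ Q = (3/5, 1/15)
through V parallel to XQ: direction (3/5, -14/15); meets HJ at P = (13/14, 0)
P = H + t·(J−H) with t = 13/14

t = 13/14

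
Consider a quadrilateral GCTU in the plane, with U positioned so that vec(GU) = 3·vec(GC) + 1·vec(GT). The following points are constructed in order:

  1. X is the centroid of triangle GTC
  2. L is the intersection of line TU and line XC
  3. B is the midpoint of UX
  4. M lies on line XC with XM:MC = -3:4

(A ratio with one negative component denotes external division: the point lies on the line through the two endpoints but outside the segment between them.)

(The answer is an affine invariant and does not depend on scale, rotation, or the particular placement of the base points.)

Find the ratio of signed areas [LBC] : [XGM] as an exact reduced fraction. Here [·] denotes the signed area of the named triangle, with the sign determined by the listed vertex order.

[LBC]:[XGM] = 2

Set G = (0, 0), C = (1, 0), T = (0, 1), U = (3, 1); any affine frame gives the same invariant.
1. X is the centroid of triangle GTC ⇒ X = (1/3, 1/3)
2. L is the intersection of line TU and line XC ⇒ L = (-1, 1)
3. B is the midpoint of UX ⇒ B = (5/3, 2/3)
4. M lies on line XC with XM:MC = -3:4 ⇒ M = (-5/3, 4/3)
2·[LBC] = -2, 2·[XGM] = -1
[LBC]:[XGM] = -2:-1 = 2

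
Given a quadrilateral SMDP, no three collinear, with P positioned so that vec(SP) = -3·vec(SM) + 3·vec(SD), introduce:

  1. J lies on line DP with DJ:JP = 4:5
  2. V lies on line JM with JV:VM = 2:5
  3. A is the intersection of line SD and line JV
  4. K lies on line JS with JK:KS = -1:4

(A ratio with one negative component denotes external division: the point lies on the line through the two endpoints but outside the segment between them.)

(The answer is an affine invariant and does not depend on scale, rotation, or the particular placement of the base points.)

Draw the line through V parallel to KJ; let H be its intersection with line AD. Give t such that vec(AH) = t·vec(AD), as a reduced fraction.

Set S = (0, 0), M = (1, 0), D = (0, 1), P = (-3, 3); any affine frame gives the same invariant.
1. J lies on line DP with DJ:JP = 4:5 ⇒ J = (-4/3, 17/9)
2. V lies on line JM with JV:VM = 2:5 ⇒ V = (-2/3, 85/63)
3. A is the intersection of line SD and line JV ⇒ A = (0, 17/21)
4. K lies on line JS with JK:KS = -1:4 ⇒ K = (-16/9, 68/27)
through V parallel to KJ: direction (4/9, -17/27); meets AD at H = (0, 17/42)
H = A + t·(D−A) with t = -17/8

t = -17/8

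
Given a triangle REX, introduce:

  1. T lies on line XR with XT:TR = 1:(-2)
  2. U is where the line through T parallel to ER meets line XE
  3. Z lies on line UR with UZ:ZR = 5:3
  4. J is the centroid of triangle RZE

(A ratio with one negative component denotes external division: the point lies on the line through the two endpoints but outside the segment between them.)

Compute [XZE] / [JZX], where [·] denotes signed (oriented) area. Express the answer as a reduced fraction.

[XZE]:[JZX] = -15/8

Work in coordinates with R = (0, 0), E = (1, 0), X = (0, 1).
1. T lies on line XR with XT:TR = 1:(-2) ⇒ T = (0, 2)
2. U is where the line through T parallel to ER meets line XE ⇒ U = (-1, 2)
3. Z lies on line UR with UZ:ZR = 5:3 ⇒ Z = (-3/8, 3/4)
4. J is the centroid of triangle RZE ⇒ J = (5/24, 1/4)
2·[XZE] = 5/8, 2·[JZX] = -1/3
[XZE]:[JZX] = 5/8:-1/3 = -15/8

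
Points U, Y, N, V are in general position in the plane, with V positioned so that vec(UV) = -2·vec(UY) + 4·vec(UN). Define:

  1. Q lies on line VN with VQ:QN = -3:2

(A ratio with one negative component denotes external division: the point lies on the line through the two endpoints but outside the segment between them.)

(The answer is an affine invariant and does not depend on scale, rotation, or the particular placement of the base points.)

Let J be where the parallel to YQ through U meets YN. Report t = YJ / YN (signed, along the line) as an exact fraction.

t = 5/2

Work in coordinates with U = (0, 0), Y = (1, 0), N = (0, 1), V = (-2, 4).
1. Q lies on line VN with VQ:QN = -3:2 ⇒ Q = (4, -5)
through U parallel to YQ: direction (3, -5); meets YN at J = (-3/2, 5/2)
J = Y + t·(N−Y) with t = 5/2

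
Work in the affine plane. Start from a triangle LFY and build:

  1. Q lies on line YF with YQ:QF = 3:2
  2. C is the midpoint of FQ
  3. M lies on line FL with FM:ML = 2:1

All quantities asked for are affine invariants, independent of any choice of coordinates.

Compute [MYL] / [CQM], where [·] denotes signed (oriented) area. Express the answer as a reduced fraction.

Assign L = (0, 0), F = (1, 0), Y = (0, 1) — the answer is frame-independent, so this choice is without loss of generality.
1. Q lies on line YF with YQ:QF = 3:2 ⇒ Q = (3/5, 2/5)
2. C is the midpoint of FQ ⇒ C = (4/5, 1/5)
3. M lies on line FL with FM:ML = 2:1 ⇒ M = (1/3, 0)
2·[MYL] = 1/3, 2·[CQM] = 2/15
[MYL]:[CQM] = 1/3:2/15 = 5/2

[MYL]:[CQM] = 5/2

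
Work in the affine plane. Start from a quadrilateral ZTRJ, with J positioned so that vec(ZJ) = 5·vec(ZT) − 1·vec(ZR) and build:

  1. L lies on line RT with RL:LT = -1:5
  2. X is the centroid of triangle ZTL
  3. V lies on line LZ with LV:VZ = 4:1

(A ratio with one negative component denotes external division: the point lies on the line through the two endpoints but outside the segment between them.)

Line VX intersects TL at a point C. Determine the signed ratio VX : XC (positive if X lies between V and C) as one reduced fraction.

Assign Z = (0, 0), T = (1, 0), R = (0, 1), J = (5, -1) — the answer is frame-independent, so this choice is without loss of generality.
1. L lies on line RT with RL:LT = -1:5 ⇒ L = (-1/4, 5/4)
2. X is the centroid of triangle ZTL ⇒ X = (1/4, 5/12)
3. V lies on line LZ with LV:VZ = 4:1 ⇒ V = (-1/20, 1/4)
line VX meets TL at C = (13/28, 15/28)
X = V + t·(C−V) with t = 7/12, so VX:XC = 7/12:5/12

VX:XC = 7/5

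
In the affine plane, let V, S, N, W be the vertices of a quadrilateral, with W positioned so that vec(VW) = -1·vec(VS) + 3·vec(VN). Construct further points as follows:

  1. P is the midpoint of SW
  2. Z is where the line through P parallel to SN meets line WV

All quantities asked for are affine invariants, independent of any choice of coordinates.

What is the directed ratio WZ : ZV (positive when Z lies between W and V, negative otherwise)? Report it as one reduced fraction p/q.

WZ:ZV = 1/3

Choose coordinates V = (0, 0), S = (1, 0), N = (0, 1), W = (-1, 3).
1. P is the midpoint of SW ⇒ P = (0, 3/2)
2. Z is where the line through P parallel to SN meets line WV ⇒ Z = (-3/4, 9/4)
Z = W + t·(V−W) with t = 1/4, so WZ:ZV = t:(1−t) = 1/4:3/4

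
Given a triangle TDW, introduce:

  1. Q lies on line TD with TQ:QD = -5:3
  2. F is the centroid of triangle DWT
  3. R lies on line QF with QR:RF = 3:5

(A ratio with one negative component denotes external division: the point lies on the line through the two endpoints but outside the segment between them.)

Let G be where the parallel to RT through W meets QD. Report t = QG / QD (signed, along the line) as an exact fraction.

t = 32/3

Choose coordinates T = (0, 0), D = (1, 0), W = (0, 1).
1. Q lies on line TD with TQ:QD = -5:3 ⇒ Q = (5/2, 0)
2. F is the centroid of triangle DWT ⇒ F = (1/3, 1/3)
3. R lies on line QF with QR:RF = 3:5 ⇒ R = (27/16, 1/8)
through W parallel to RT: direction (-27/16, -1/8); meets QD at G = (-27/2, 0)
G = Q + t·(D−Q) with t = 32/3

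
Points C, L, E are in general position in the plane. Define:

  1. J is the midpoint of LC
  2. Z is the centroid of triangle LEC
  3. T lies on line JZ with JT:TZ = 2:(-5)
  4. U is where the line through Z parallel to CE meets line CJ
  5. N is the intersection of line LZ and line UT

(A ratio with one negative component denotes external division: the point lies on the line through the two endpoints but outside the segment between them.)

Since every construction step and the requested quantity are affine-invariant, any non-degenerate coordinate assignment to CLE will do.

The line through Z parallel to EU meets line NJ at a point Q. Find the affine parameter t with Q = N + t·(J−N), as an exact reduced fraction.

Work in coordinates with C = (0, 0), L = (1, 0), E = (0, 1).
1. J is the midpoint of LC ⇒ J = (1/2, 0)
2. Z is the centroid of triangle LEC ⇒ Z = (1/3, 1/3)
3. T lies on line JZ with JT:TZ = 2:(-5) ⇒ T = (11/18, -2/9)
4. U is where the line through Z parallel to CE meets line CJ ⇒ U = (1/3, 0)
5. N is the intersection of line LZ and line UT ⇒ N = (-7/9, 8/9)
through Z parallel to EU: direction (1/3, -1); meets NJ at Q = (68/159, 8/159)
Q = N + t·(J−N) with t = 50/53

t = 50/53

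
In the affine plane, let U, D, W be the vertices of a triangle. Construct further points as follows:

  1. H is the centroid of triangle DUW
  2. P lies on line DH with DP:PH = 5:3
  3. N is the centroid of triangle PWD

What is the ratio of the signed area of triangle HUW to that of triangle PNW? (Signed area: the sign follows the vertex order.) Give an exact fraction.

[HUW]:[PNW] = -24/5

Choose coordinates U = (0, 0), D = (1, 0), W = (0, 1).
1. H is the centroid of triangle DUW ⇒ H = (1/3, 1/3)
2. P lies on line DH with DP:PH = 5:3 ⇒ P = (7/12, 5/24)
3. N is the centroid of triangle PWD ⇒ N = (19/36, 29/72)
2·[HUW] = -1/3, 2·[PNW] = 5/72
[HUW]:[PNW] = -1/3:5/72 = -24/5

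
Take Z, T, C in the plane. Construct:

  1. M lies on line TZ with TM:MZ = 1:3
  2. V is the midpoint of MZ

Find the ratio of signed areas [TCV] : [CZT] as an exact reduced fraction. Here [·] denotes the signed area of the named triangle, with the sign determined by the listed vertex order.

[TCV]:[CZT] = 5/8

Choose coordinates Z = (0, 0), T = (1, 0), C = (0, 1).
1. M lies on line TZ with TM:MZ = 1:3 ⇒ M = (3/4, 0)
2. V is the midpoint of MZ ⇒ V = (3/8, 0)
2·[TCV] = 5/8, 2·[CZT] = 1
[TCV]:[CZT] = 5/8:1 = 5/8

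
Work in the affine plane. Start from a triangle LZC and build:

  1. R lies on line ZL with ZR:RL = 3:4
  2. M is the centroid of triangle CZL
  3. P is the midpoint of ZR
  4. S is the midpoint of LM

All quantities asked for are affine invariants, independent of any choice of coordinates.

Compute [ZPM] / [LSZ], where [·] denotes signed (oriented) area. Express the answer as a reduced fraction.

Set L = (0, 0), Z = (1, 0), C = (0, 1); any affine frame gives the same invariant.
1. R lies on line ZL with ZR:RL = 3:4 ⇒ R = (4/7, 0)
2. M is the centroid of triangle CZL ⇒ M = (1/3, 1/3)
3. P is the midpoint of ZR ⇒ P = (11/14, 0)
4. S is the midpoint of LM ⇒ S = (1/6, 1/6)
2·[ZPM] = -1/14, 2·[LSZ] = -1/6
[ZPM]:[LSZ] = -1/14:-1/6 = 3/7

[ZPM]:[LSZ] = 3/7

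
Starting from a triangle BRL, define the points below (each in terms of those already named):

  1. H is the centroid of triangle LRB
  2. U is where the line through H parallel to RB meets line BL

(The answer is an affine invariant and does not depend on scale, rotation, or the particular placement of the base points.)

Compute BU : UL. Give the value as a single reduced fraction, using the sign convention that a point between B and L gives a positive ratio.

Assign B = (0, 0), R = (1, 0), L = (0, 1) — the answer is frame-independent, so this choice is without loss of generality.
1. H is the centroid of triangle LRB ⇒ H = (1/3, 1/3)
2. U is where the line through H parallel to RB meets line BL ⇒ U = (0, 1/3)
U = B + t·(L−B) with t = 1/3, so BU:UL = t:(1−t) = 1/3:2/3

BU:UL = 1/2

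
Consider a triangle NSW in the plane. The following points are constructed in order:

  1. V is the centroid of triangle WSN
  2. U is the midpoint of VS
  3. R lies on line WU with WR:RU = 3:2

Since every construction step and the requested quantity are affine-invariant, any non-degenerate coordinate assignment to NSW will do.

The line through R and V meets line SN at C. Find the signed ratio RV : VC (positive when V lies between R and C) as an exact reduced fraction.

Choose coordinates N = (0, 0), S = (1, 0), W = (0, 1).
1. V is the centroid of triangle WSN ⇒ V = (1/3, 1/3)
2. U is the midpoint of VS ⇒ U = (2/3, 1/6)
3. R lies on line WU with WR:RU = 3:2 ⇒ R = (2/5, 1/2)
line RV meets SN at C = (1/5, 0)
V = R + t·(C−R) with t = 1/3, so RV:VC = 1/3:2/3

RV:VC = 1/2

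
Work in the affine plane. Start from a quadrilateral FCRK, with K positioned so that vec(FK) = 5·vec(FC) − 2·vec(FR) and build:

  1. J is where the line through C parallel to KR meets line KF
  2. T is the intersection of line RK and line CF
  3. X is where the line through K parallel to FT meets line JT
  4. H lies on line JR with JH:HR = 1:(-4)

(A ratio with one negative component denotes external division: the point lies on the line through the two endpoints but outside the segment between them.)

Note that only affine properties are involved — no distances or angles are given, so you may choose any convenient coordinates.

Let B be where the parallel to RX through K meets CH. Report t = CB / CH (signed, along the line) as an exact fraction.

t = 57/20

Work in coordinates with F = (0, 0), C = (1, 0), R = (0, 1), K = (5, -2).
1. J is where the line through C parallel to KR meets line KF ⇒ J = (3, -6/5)
2. T is the intersection of line RK and line CF ⇒ T = (5/3, 0)
3. X is where the line through K parallel to FT meets line JT ⇒ X = (35/9, -2)
4. H lies on line JR with JH:HR = 1:(-4) ⇒ H = (4, -29/15)
through K parallel to RX: direction (35/9, -3); meets CH at B = (191/20, -551/100)
B = C + t·(H−C) with t = 57/20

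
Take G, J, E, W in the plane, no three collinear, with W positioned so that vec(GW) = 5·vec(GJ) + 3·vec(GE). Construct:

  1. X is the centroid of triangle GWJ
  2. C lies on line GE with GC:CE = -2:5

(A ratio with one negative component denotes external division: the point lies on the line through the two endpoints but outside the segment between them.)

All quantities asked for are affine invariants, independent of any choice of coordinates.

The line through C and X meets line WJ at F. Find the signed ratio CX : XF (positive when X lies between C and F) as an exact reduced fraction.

CX:XF = -2/3

Assign G = (0, 0), J = (1, 0), E = (0, 1), W = (5, 3) — the answer is frame-independent, so this choice is without loss of generality.
1. X is the centroid of triangle GWJ ⇒ X = (2, 1)
2. C lies on line GE with GC:CE = -2:5 ⇒ C = (0, -2/3)
line CX meets WJ at F = (-1, -3/2)
X = C + t·(F−C) with t = -2, so CX:XF = -2:3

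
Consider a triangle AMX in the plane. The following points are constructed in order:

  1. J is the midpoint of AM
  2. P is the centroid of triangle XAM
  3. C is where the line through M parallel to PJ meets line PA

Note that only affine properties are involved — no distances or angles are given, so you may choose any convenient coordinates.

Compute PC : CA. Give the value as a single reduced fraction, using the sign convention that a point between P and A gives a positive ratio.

PC:CA = -1/2

Set A = (0, 0), M = (1, 0), X = (0, 1); any affine frame gives the same invariant.
1. J is the midpoint of AM ⇒ J = (1/2, 0)
2. P is the centroid of triangle XAM ⇒ P = (1/3, 1/3)
3. C is where the line through M parallel to PJ meets line PA ⇒ C = (2/3, 2/3)
C = P + t·(A−P) with t = -1, so PC:CA = t:(1−t) = -1:2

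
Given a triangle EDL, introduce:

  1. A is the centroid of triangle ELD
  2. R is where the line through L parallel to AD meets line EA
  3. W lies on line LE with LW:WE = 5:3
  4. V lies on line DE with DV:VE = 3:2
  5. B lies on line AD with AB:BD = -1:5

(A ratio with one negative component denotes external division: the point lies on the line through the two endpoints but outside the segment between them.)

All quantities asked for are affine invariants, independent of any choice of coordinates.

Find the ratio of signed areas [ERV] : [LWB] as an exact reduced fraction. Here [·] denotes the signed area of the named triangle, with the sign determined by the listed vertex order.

[ERV]:[LWB] = -64/25

Set E = (0, 0), D = (1, 0), L = (0, 1); any affine frame gives the same invariant.
1. A is the centroid of triangle ELD ⇒ A = (1/3, 1/3)
2. R is where the line through L parallel to AD meets line EA ⇒ R = (2/3, 2/3)
3. W lies on line LE with LW:WE = 5:3 ⇒ W = (0, 3/8)
4. V lies on line DE with DV:VE = 3:2 ⇒ V = (2/5, 0)
5. B lies on line AD with AB:BD = -1:5 ⇒ B = (1/6, 5/12)
2·[ERV] = -4/15, 2·[LWB] = 5/48
[ERV]:[LWB] = -4/15:5/48 = -64/25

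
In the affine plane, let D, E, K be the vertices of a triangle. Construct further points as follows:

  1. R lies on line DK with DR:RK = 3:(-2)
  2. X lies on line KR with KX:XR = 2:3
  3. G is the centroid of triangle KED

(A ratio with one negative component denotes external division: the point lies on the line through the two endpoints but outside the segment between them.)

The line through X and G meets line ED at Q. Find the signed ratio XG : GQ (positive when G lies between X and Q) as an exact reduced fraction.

Choose coordinates D = (0, 0), E = (1, 0), K = (0, 1).
1. R lies on line DK with DR:RK = 3:(-2) ⇒ R = (0, 3)
2. X lies on line KR with KX:XR = 2:3 ⇒ X = (0, 9/5)
3. G is the centroid of triangle KED ⇒ G = (1/3, 1/3)
line XG meets ED at Q = (9/22, 0)
G = X + t·(Q−X) with t = 22/27, so XG:GQ = 22/27:5/27

XG:GQ = 22/5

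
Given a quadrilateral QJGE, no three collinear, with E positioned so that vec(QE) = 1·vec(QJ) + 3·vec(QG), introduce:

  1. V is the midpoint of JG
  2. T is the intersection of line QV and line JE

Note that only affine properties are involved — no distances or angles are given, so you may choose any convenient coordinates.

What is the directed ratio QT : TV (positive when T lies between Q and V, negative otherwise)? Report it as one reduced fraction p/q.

Work in coordinates with Q = (0, 0), J = (1, 0), G = (0, 1), E = (1, 3).
1. V is the midpoint of JG ⇒ V = (1/2, 1/2)
2. T is the intersection of line QV and line JE ⇒ T = (1, 1)
T = Q + t·(V−Q) with t = 2, so QT:TV = t:(1−t) = 2:-1

QT:TV = -2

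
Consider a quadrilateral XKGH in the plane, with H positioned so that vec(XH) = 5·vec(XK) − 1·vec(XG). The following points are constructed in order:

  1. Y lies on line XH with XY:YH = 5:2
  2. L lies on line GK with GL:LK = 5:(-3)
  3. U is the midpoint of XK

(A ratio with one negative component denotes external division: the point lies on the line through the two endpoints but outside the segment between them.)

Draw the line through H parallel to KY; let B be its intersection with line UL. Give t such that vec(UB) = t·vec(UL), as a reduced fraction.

Set X = (0, 0), K = (1, 0), G = (0, 1), H = (5, -1); any affine frame gives the same invariant.
1. Y lies on line XH with XY:YH = 5:2 ⇒ Y = (25/7, -5/7)
2. L lies on line GK with GL:LK = 5:(-3) ⇒ L = (5/2, -3/2)
3. U is the midpoint of XK ⇒ U = (1/2, 0)
through H parallel to KY: direction (18/7, -5/7); meets UL at B = (-1/34, 27/68)
B = U + t·(L−U) with t = -9/34

t = -9/34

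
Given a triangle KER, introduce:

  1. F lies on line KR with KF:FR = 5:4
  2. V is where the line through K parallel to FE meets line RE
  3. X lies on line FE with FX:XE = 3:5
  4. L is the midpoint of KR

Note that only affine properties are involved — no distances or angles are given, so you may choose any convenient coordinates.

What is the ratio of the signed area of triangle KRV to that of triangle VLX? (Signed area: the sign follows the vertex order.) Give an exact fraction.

Choose coordinates K = (0, 0), E = (1, 0), R = (0, 1).
1. F lies on line KR with KF:FR = 5:4 ⇒ F = (0, 5/9)
2. V is where the line through K parallel to FE meets line RE ⇒ V = (9/4, -5/4)
3. X lies on line FE with FX:XE = 3:5 ⇒ X = (3/8, 25/72)
4. L is the midpoint of KR ⇒ L = (0, 1/2)
2·[KRV] = -9/4, 2·[VLX] = -5/16
[KRV]:[VLX] = -9/4:-5/16 = 36/5

[KRV]:[VLX] = 36/5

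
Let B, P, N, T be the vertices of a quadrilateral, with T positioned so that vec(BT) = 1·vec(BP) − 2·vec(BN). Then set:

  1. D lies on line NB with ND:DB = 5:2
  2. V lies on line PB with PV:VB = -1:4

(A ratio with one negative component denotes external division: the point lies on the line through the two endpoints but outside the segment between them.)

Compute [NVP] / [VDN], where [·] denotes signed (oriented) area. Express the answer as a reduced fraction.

Work in coordinates with B = (0, 0), P = (1, 0), N = (0, 1), T = (1, -2).
1. D lies on line NB with ND:DB = 5:2 ⇒ D = (0, 2/7)
2. V lies on line PB with PV:VB = -1:4 ⇒ V = (4/3, 0)
2·[NVP] = -1/3, 2·[VDN] = -20/21
[NVP]:[VDN] = -1/3:-20/21 = 7/20

[NVP]:[VDN] = 7/20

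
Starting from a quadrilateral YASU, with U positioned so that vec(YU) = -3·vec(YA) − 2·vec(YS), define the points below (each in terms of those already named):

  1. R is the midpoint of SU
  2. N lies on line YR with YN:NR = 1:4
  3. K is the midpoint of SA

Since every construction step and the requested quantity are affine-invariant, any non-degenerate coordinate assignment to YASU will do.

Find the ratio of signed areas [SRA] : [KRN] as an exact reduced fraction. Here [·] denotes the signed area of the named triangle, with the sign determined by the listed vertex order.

[SRA]:[KRN] = 15/2

Work in coordinates with Y = (0, 0), A = (1, 0), S = (0, 1), U = (-3, -2).
1. R is the midpoint of SU ⇒ R = (-3/2, -1/2)
2. N lies on line YR with YN:NR = 1:4 ⇒ N = (-3/10, -1/10)
3. K is the midpoint of SA ⇒ K = (1/2, 1/2)
2·[SRA] = 3, 2·[KRN] = 2/5
[SRA]:[KRN] = 3:2/5 = 15/2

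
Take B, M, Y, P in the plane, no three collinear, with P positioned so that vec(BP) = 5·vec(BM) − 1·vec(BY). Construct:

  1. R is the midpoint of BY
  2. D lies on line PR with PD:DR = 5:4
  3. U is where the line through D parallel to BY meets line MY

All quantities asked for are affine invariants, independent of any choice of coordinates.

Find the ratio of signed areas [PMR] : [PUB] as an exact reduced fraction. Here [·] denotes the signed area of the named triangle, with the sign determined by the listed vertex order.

Work in coordinates with B = (0, 0), M = (1, 0), Y = (0, 1), P = (5, -1).
1. R is the midpoint of BY ⇒ R = (0, 1/2)
2. D lies on line PR with PD:DR = 5:4 ⇒ D = (20/9, -1/6)
3. U is where the line through D parallel to BY meets line MY ⇒ U = (20/9, -11/9)
2·[PMR] = -1, 2·[PUB] = -35/9
[PMR]:[PUB] = -1:-35/9 = 9/35

[PMR]:[PUB] = 9/35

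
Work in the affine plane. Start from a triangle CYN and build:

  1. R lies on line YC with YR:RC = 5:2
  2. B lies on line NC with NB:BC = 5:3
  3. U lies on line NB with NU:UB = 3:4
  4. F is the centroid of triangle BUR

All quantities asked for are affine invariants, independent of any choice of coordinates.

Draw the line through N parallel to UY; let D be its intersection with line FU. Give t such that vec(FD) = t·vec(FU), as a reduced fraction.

Work in coordinates with C = (0, 0), Y = (1, 0), N = (0, 1).
1. R lies on line YC with YR:RC = 5:2 ⇒ R = (2/7, 0)
2. B lies on line NC with NB:BC = 5:3 ⇒ B = (0, 3/8)
3. U lies on line NB with NU:UB = 3:4 ⇒ U = (0, 41/56)
4. F is the centroid of triangle BUR ⇒ F = (2/21, 31/84)
through N parallel to UY: direction (1, -41/56); meets FU at D = (-2/23, 685/644)
D = F + t·(U−F) with t = 44/23

t = 44/23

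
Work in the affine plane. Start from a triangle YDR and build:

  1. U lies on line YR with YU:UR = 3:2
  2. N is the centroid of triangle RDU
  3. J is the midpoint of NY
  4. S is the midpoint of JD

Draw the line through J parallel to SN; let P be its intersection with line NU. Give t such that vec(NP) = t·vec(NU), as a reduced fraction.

Choose coordinates Y = (0, 0), D = (1, 0), R = (0, 1).
1. U lies on line YR with YU:UR = 3:2 ⇒ U = (0, 3/5)
2. N is the centroid of triangle RDU ⇒ N = (1/3, 8/15)
3. J is the midpoint of NY ⇒ J = (1/6, 4/15)
4. S is the midpoint of JD ⇒ S = (7/12, 2/15)
through J parallel to SN: direction (-1/4, 2/5); meets NU at P = (-1/21, 64/105)
P = N + t·(U−N) with t = 8/7

t = 8/7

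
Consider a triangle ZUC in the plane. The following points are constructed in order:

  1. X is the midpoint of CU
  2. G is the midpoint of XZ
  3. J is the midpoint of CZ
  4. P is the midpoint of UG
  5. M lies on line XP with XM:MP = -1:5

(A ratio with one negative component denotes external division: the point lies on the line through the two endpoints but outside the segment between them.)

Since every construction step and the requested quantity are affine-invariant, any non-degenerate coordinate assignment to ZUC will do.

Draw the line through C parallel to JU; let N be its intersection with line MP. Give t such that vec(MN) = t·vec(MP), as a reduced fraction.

t = -11/25

Assign Z = (0, 0), U = (1, 0), C = (0, 1) — the answer is frame-independent, so this choice is without loss of generality.
1. X is the midpoint of CU ⇒ X = (1/2, 1/2)
2. G is the midpoint of XZ ⇒ G = (1/4, 1/4)
3. J is the midpoint of CZ ⇒ J = (0, 1/2)
4. P is the midpoint of UG ⇒ P = (5/8, 1/8)
5. M lies on line XP with XM:MP = -1:5 ⇒ M = (15/32, 19/32)
through C parallel to JU: direction (1, -1/2); meets MP at N = (2/5, 4/5)
N = M + t·(P−M) with t = -11/25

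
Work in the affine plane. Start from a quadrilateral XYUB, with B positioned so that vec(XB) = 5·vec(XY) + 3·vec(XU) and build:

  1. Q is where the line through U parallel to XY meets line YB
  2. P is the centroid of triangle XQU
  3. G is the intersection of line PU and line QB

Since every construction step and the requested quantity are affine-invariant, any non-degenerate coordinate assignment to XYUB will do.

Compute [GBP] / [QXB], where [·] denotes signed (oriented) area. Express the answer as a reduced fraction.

Assign X = (0, 0), Y = (1, 0), U = (0, 1), B = (5, 3) — the answer is frame-independent, so this choice is without loss of generality.
1. Q is where the line through U parallel to XY meets line YB ⇒ Q = (7/3, 1)
2. P is the centroid of triangle XQU ⇒ P = (7/9, 2/3)
3. G is the intersection of line PU and line QB ⇒ G = (49/33, 4/11)
2·[GBP] = 290/99, 2·[QXB] = -2
[GBP]:[QXB] = 290/99:-2 = -145/99

[GBP]:[QXB] = -145/99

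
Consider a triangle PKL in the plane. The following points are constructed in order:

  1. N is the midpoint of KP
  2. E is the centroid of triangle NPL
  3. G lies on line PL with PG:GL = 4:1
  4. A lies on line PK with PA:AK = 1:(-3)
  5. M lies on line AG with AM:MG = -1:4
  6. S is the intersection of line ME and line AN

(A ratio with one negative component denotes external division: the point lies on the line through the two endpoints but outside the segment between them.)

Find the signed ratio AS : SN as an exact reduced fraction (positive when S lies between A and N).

AS:SN = 11/43

Work in coordinates with P = (0, 0), K = (1, 0), L = (0, 1).
1. N is the midpoint of KP ⇒ N = (1/2, 0)
2. E is the centroid of triangle NPL ⇒ E = (1/6, 1/3)
3. G lies on line PL with PG:GL = 4:1 ⇒ G = (0, 4/5)
4. A lies on line PK with PA:AK = 1:(-3) ⇒ A = (-1/2, 0)
5. M lies on line AG with AM:MG = -1:4 ⇒ M = (-2/3, -4/15)
6. S is the intersection of line ME and line AN ⇒ S = (-8/27, 0)
S = A + t·(N−A) with t = 11/54, so AS:SN = t:(1−t) = 11/54:43/54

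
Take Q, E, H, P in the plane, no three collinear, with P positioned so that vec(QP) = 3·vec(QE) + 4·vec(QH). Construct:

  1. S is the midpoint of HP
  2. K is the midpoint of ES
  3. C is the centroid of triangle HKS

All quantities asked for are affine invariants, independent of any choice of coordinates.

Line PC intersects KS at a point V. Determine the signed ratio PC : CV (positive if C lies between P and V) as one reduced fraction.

Choose coordinates Q = (0, 0), E = (1, 0), H = (0, 1), P = (3, 4).
1. S is the midpoint of HP ⇒ S = (3/2, 5/2)
2. K is the midpoint of ES ⇒ K = (5/4, 5/4)
3. C is the centroid of triangle HKS ⇒ C = (11/12, 19/12)
line PC meets KS at V = (23/16, 35/16)
C = P + t·(V−P) with t = 4/3, so PC:CV = 4/3:-1/3

PC:CV = -4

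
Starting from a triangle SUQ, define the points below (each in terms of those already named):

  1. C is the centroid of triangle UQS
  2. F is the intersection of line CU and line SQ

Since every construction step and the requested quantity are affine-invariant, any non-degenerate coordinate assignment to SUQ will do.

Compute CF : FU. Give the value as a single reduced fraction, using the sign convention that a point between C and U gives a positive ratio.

CF:FU = -1/3

Assign S = (0, 0), U = (1, 0), Q = (0, 1) — the answer is frame-independent, so this choice is without loss of generality.
1. C is the centroid of triangle UQS ⇒ C = (1/3, 1/3)
2. F is the intersection of line CU and line SQ ⇒ F = (0, 1/2)
F = C + t·(U−C) with t = -1/2, so CF:FU = t:(1−t) = -1/2:3/2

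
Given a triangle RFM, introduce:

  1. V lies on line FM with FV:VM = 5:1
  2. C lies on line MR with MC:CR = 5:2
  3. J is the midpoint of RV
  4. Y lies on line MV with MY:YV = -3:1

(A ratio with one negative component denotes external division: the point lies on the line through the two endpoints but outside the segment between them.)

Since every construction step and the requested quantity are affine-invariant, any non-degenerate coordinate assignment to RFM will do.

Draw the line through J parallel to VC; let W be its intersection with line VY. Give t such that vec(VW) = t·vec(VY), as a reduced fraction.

Assign R = (0, 0), F = (1, 0), M = (0, 1) — the answer is frame-independent, so this choice is without loss of generality.
1. V lies on line FM with FV:VM = 5:1 ⇒ V = (1/6, 5/6)
2. C lies on line MR with MC:CR = 5:2 ⇒ C = (0, 2/7)
3. J is the midpoint of RV ⇒ J = (1/12, 5/12)
4. Y lies on line MV with MY:YV = -3:1 ⇒ Y = (1/4, 3/4)
through J parallel to VC: direction (-1/6, -23/42); meets VY at W = (1/5, 4/5)
W = V + t·(Y−V) with t = 2/5

t = 2/5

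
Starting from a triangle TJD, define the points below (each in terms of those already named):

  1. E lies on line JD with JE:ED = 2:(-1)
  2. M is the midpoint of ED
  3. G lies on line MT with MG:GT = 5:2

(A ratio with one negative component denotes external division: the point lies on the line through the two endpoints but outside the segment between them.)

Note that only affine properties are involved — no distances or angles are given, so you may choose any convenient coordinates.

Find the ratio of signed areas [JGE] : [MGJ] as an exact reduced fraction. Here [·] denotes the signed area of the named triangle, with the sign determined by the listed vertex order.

[JGE]:[MGJ] = -4/3

Set T = (0, 0), J = (1, 0), D = (0, 1); any affine frame gives the same invariant.
1. E lies on line JD with JE:ED = 2:(-1) ⇒ E = (-1, 2)
2. M is the midpoint of ED ⇒ M = (-1/2, 3/2)
3. G lies on line MT with MG:GT = 5:2 ⇒ G = (-1/7, 3/7)
2·[JGE] = -10/7, 2·[MGJ] = 15/14
[JGE]:[MGJ] = -10/7:15/14 = -4/3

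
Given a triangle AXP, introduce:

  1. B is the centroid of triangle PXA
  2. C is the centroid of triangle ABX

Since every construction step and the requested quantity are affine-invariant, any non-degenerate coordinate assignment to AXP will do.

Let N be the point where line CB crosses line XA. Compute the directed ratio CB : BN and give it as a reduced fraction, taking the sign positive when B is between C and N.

Work in coordinates with A = (0, 0), X = (1, 0), P = (0, 1).
1. B is the centroid of triangle PXA ⇒ B = (1/3, 1/3)
2. C is the centroid of triangle ABX ⇒ C = (4/9, 1/9)
line CB meets XA at N = (1/2, 0)
B = C + t·(N−C) with t = -2, so CB:BN = -2:3

CB:BN = -2/3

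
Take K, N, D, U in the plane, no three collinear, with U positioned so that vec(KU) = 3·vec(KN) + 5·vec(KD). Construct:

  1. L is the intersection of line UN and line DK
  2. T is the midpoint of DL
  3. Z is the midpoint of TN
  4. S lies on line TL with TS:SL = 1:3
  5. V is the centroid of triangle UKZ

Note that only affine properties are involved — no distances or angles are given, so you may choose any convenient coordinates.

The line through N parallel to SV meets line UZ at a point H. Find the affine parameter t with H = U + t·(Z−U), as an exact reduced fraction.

t = -36/53

Set K = (0, 0), N = (1, 0), D = (0, 1), U = (3, 5); any affine frame gives the same invariant.
1. L is the intersection of line UN and line DK ⇒ L = (0, -5/2)
2. T is the midpoint of DL ⇒ T = (0, -3/4)
3. Z is the midpoint of TN ⇒ Z = (1/2, -3/8)
4. S lies on line TL with TS:SL = 1:3 ⇒ S = (0, -19/16)
5. V is the centroid of triangle UKZ ⇒ V = (7/6, 37/24)
through N parallel to SV: direction (7/6, 131/48); meets UZ at H = (249/53, 917/106)
H = U + t·(Z−U) with t = -36/53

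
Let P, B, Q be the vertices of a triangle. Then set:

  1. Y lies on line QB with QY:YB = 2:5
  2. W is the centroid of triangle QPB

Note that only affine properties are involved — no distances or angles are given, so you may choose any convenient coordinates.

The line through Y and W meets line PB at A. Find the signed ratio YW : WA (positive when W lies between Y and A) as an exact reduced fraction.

YW:WA = 8/7

Work in coordinates with P = (0, 0), B = (1, 0), Q = (0, 1).
1. Y lies on line QB with QY:YB = 2:5 ⇒ Y = (2/7, 5/7)
2. W is the centroid of triangle QPB ⇒ W = (1/3, 1/3)
line YW meets PB at A = (3/8, 0)
W = Y + t·(A−Y) with t = 8/15, so YW:WA = 8/15:7/15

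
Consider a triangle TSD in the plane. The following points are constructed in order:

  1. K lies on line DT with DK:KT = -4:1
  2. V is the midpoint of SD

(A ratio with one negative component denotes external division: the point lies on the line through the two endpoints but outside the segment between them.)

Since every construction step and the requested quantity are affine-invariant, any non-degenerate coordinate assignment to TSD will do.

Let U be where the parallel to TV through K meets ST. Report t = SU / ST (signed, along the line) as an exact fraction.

t = 2/3

Set T = (0, 0), S = (1, 0), D = (0, 1); any affine frame gives the same invariant.
1. K lies on line DT with DK:KT = -4:1 ⇒ K = (0, -1/3)
2. V is the midpoint of SD ⇒ V = (1/2, 1/2)
through K parallel to TV: direction (1/2, 1/2); meets ST at U = (1/3, 0)
U = S + t·(T−S) with t = 2/3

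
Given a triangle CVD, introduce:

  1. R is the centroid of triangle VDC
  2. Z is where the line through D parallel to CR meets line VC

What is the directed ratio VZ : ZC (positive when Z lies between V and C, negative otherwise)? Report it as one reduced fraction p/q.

Set C = (0, 0), V = (1, 0), D = (0, 1); any affine frame gives the same invariant.
1. R is the centroid of triangle VDC ⇒ R = (1/3, 1/3)
2. Z is where the line through D parallel to CR meets line VC ⇒ Z = (-1, 0)
Z = V + t·(C−V) with t = 2, so VZ:ZC = t:(1−t) = 2:-1

VZ:ZC = -2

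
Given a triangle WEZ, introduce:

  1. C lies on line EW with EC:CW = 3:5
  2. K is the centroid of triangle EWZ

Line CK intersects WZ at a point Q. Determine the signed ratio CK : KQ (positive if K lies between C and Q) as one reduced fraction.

Work in coordinates with W = (0, 0), E = (1, 0), Z = (0, 1).
1. C lies on line EW with EC:CW = 3:5 ⇒ C = (5/8, 0)
2. K is the centroid of triangle EWZ ⇒ K = (1/3, 1/3)
line CK meets WZ at Q = (0, 5/7)
K = C + t·(Q−C) with t = 7/15, so CK:KQ = 7/15:8/15

CK:KQ = 7/8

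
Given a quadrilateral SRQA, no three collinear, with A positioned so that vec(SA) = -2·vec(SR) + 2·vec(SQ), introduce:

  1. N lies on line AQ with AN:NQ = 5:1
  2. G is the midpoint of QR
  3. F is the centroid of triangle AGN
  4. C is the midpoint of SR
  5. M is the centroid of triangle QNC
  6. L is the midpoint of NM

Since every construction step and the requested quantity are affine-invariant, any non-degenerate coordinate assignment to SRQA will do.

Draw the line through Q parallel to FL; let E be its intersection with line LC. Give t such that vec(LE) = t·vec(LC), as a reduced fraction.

Assign S = (0, 0), R = (1, 0), Q = (0, 1), A = (-2, 2) — the answer is frame-independent, so this choice is without loss of generality.
1. N lies on line AQ with AN:NQ = 5:1 ⇒ N = (-1/3, 7/6)
2. G is the midpoint of QR ⇒ G = (1/2, 1/2)
3. F is the centroid of triangle AGN ⇒ F = (-11/18, 11/9)
4. C is the midpoint of SR ⇒ C = (1/2, 0)
5. M is the centroid of triangle QNC ⇒ M = (1/18, 13/18)
6. L is the midpoint of NM ⇒ L = (-5/36, 17/18)
through Q parallel to FL: direction (17/36, -5/18); meets LC at E = (-17/58, 34/29)
E = L + t·(C−L) with t = -7/29

t = -7/29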